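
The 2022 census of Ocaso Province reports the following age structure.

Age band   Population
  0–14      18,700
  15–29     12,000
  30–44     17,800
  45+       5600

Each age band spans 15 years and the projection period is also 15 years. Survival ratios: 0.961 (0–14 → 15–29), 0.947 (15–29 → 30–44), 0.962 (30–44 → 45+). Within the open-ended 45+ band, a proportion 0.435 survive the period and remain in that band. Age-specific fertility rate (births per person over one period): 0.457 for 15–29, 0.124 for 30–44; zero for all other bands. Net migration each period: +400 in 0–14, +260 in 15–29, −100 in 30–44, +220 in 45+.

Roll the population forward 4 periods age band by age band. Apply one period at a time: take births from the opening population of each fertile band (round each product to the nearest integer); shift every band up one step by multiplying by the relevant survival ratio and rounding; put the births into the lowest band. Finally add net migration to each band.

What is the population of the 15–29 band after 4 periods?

Let group 1 be 0–14 through group 4 = 45+.
After projecting period 1:
Births: 12000 * 0.457 = 5484, 17800 * 0.124 = 2207 ⇒ total 7691
Group 2: 18700 * 0.961 = 17971
Group 3: 12000 * 0.947 = 11364
Group 4: 17800 * 0.962 + 5600 * 0.435 = 17124 + 2436 = 19560
Net migration: Group 1 + 400 → 8091; Group 2 + 260 → 18231; Group 3 − 100 → 11264; Group 4 + 220 → 19780
Population now: 0–14=8091, 15–29=18231, 30–44=11264, 45+=19780
After projecting period 2:
Births: 18231 * 0.457 = 8332, 11264 * 0.124 = 1397 ⇒ total 9729
Group 2: 8091 * 0.961 = 7775
Group 3: 18231 * 0.947 = 17265
Group 4: 11264 * 0.962 + 19780 * 0.435 = 10836 + 8604 = 19440
Net migration: Group 1 + 400 → 10129; Group 2 + 260 → 8035; Group 3 − 100 → 17165; Group 4 + 220 → 19660
Population now: 0–14=10129, 15–29=8035, 30–44=17165, 45+=19660
After projecting period 3:
Births: 8035 * 0.457 = 3672, 17165 * 0.124 = 2128 ⇒ total 5800
Group 2: 10129 * 0.961 = 9734
Group 3: 8035 * 0.947 = 7609
Group 4: 17165 * 0.962 + 19660 * 0.435 = 16513 + 8552 = 25065
Net migration: Group 1 + 400 → 6200; Group 2 + 260 → 9994; Group 3 − 100 → 7509; Group 4 + 220 → 25285
Population now: 0–14=6200, 15–29=9994, 30–44=7509, 45+=25285
After projecting period 4:
Births: 9994 * 0.457 = 4567, 7509 * 0.124 = 931 ⇒ total 5498
Group 2: 6200 * 0.961 = 5958
Group 3: 9994 * 0.947 = 9464
Group 4: 7509 * 0.962 + 25285 * 0.435 = 7224 + 10999 = 18223
Net migration: Group 1 + 400 → 5898; Group 2 + 260 → 6218; Group 3 − 100 → 9364; Group 4 + 220 → 18443
Population now: 0–14=5898, 15–29=6218, 30–44=9364, 45+=18443

6218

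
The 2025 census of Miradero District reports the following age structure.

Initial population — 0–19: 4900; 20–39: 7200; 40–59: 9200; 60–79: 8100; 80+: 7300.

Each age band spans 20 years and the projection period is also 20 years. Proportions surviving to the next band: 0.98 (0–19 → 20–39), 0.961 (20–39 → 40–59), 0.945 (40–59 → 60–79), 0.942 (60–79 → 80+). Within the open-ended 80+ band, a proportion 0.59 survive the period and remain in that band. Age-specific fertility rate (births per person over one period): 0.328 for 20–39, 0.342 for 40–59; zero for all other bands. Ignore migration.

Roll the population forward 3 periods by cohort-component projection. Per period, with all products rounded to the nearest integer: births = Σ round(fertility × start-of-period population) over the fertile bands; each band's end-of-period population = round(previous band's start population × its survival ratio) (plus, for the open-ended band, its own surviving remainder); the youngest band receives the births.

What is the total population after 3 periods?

31905

Numbering the bands 1..5 from youngest to oldest:
Period 1:
Births: 7200 × 0.328 = 2362  |  9200 × 0.342 = 3146 — total 5508
Band 2: 4900 × 0.98 = 4802
Band 3: 7200 × 0.961 = 6919
Band 4: 9200 × 0.945 = 8694
Band 5: 8100 × 0.942 + 7300 × 0.59 = 7630 + 4307 = 11937
Population now: 0–19=5508, 20–39=4802, 40–59=6919, 60–79=8694, 80+=11937
Period 2:
Births: 4802 × 0.328 = 1575  |  6919 × 0.342 = 2366 — total 3941
Band 2: 5508 × 0.98 = 5398
Band 3: 4802 × 0.961 = 4615
Band 4: 6919 × 0.945 = 6538
Band 5: 8694 × 0.942 + 11937 × 0.59 = 8190 + 7043 = 15233
Population now: 0–19=3941, 20–39=5398, 40–59=4615, 60–79=6538, 80+=15233
Period 3:
Births: 5398 × 0.328 = 1771  |  4615 × 0.342 = 1578 — total 3349
Band 2: 3941 × 0.98 = 3862
Band 3: 5398 × 0.961 = 5187
Band 4: 4615 × 0.945 = 4361
Band 5: 6538 × 0.942 + 15233 × 0.59 = 6159 + 8987 = 15146
Population now: 0–19=3349, 20–39=3862, 40–59=5187, 60–79=4361, 80+=15146
Total after period 3: 3349 + 3862 + 5187 + 4361 + 15146 = 31905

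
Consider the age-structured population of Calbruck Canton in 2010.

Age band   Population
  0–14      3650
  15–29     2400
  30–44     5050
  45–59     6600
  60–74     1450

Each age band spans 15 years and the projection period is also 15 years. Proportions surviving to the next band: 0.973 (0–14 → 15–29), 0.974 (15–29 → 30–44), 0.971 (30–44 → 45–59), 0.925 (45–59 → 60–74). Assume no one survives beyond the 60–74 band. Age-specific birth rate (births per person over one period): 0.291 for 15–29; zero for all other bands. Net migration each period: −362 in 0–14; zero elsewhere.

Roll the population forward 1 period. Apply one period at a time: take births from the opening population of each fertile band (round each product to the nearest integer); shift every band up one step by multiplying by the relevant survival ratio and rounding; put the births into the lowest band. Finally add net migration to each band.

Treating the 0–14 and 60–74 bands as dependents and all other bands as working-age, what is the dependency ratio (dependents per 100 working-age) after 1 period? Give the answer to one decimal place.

Let band 1 be 0–14 through band 5 = 60–74.
— Period 1 —
Births: 2400 × 0.291 = 698
Band 2: 3650 × 0.973 = 3551
Band 3: 2400 × 0.974 = 2338
Band 4: 5050 × 0.971 = 4904
Band 5: 6600 × 0.925 = 6105
Net migration: Band 1 − 362 → 336
Giving 336 / 3551 / 2338 / 4904 / 6105.
Dependents (band 0–14 + band 60–74) = 336 + 6105 = 6441; working-age = 10793; ratio = 6441/10793 × 100 = 59.7

59.7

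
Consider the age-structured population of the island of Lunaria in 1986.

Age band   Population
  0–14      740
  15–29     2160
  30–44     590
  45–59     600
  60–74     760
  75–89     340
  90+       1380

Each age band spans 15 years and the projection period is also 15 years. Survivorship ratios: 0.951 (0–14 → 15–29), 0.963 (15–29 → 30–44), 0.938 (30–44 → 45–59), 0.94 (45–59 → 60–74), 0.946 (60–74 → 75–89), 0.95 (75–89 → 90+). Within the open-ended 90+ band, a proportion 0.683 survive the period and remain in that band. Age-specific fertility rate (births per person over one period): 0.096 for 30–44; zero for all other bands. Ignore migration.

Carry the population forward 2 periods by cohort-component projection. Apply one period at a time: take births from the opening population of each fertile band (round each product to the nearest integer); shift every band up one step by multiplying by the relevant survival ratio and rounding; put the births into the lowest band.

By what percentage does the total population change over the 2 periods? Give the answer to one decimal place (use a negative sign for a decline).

After projecting period 1:
Births: 590 × 0.096 = 57
15–29: 740 × 0.951 = 704
30–44: 2160 × 0.963 = 2080
45–59: 590 × 0.938 = 553
60–74: 600 × 0.94 = 564
75–89: 760 × 0.946 = 719
90+: 340 × 0.95 + 1380 × 0.683 = 323 + 943 = 1266
→ [57, 704, 2080, 553, 564, 719, 1266]
After projecting period 2:
Births: 2080 × 0.096 = 200
15–29: 57 × 0.951 = 54
30–44: 704 × 0.963 = 678
45–59: 2080 × 0.938 = 1951
60–74: 553 × 0.94 = 520
75–89: 564 × 0.946 = 534
90+: 719 × 0.95 + 1266 × 0.683 = 683 + 865 = 1548
→ [200, 54, 678, 1951, 520, 534, 1548]
Total: 6570 → 5485; change = -1085; percentage change = -16.5%

-16.5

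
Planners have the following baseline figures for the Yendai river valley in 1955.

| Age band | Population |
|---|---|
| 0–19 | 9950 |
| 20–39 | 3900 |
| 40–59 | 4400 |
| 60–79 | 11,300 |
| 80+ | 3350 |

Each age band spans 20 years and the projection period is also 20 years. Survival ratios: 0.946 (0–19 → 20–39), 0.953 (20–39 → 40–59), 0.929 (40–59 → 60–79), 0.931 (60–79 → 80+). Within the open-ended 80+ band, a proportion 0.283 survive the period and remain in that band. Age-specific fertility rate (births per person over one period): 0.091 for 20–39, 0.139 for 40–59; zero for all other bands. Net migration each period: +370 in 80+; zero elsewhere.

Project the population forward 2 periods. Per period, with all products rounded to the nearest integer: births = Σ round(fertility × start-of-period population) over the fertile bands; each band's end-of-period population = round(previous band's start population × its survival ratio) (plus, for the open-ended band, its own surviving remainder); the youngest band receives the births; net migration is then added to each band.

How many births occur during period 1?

967

— Period 1 —
Births: 3900 × 0.091 = 355, 4400 × 0.139 = 612 ⇒ total 967
20–39: 9950 × 0.946 = 9413
40–59: 3900 × 0.953 = 3717
60–79: 4400 × 0.929 = 4088
80+: 11300 × 0.931 + 3350 × 0.283 = 10520 + 948 = 11468
Net migration: 80+ + 370 → 11838
End of period: [967, 9413, 3717, 4088, 11838]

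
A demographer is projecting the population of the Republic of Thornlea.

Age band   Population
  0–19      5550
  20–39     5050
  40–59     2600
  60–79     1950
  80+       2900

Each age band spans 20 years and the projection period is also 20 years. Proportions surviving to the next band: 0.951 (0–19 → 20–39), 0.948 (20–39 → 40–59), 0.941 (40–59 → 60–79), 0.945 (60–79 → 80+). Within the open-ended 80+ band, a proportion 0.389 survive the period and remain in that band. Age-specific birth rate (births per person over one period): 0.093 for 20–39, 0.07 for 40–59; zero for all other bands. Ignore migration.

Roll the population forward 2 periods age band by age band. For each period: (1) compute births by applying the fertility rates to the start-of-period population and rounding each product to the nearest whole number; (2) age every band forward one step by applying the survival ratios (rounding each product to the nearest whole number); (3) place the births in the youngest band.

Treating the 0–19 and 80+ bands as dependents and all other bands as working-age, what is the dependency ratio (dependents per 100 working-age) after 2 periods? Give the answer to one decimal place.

42.4

Numbering the bands 1..5 from youngest to oldest:
Period 1:
Births: 5050 * 0.093 = 470  |  2600 * 0.07 = 182 ⇒ total 652
Band 2: 5550 * 0.951 = 5278
Band 3: 5050 * 0.948 = 4787
Band 4: 2600 * 0.941 = 2447
Band 5: 1950 * 0.945 + 2900 * 0.389 = 1843 + 1128 = 2971
→ [652, 5278, 4787, 2447, 2971]
Period 2:
Births: 5278 * 0.093 = 491  |  4787 * 0.07 = 335 ⇒ total 826
Band 2: 652 * 0.951 = 620
Band 3: 5278 * 0.948 = 5004
Band 4: 4787 * 0.941 = 4505
Band 5: 2447 * 0.945 + 2971 * 0.389 = 2312 + 1156 = 3468
→ [826, 620, 5004, 4505, 3468]
Dependents (band 0–19 + band 80+) = 826 + 3468 = 4294; working-age = 10129; ratio = 4294/10129 × 100 = 42.4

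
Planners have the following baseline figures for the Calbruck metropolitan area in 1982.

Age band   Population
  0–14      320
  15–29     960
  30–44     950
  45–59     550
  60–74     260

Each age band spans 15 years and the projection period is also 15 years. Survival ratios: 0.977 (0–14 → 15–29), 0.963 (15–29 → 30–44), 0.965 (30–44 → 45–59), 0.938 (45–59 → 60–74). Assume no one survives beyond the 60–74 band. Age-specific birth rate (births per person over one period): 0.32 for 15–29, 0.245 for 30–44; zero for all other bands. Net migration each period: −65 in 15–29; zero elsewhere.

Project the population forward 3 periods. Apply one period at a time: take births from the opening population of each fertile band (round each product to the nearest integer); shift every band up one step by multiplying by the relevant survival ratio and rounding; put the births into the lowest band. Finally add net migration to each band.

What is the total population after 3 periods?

1954

[period 1]
Births: 960 × 0.32 = 307  |  950 × 0.245 = 233 — total 540
15–29: 320 × 0.977 = 313
30–44: 960 × 0.963 = 924
45–59: 950 × 0.965 = 917
60–74: 550 × 0.938 = 516
Net migration: 15–29 − 65 → 248
Population now: 0–14=540, 15–29=248, 30–44=924, 45–59=917, 60–74=516
[period 2]
Births: 248 × 0.32 = 79  |  924 × 0.245 = 226 — total 305
15–29: 540 × 0.977 = 528
30–44: 248 × 0.963 = 239
45–59: 924 × 0.965 = 892
60–74: 917 × 0.938 = 860
Net migration: 15–29 − 65 → 463
Population now: 0–14=305, 15–29=463, 30–44=239, 45–59=892, 60–74=860
[period 3]
Births: 463 × 0.32 = 148  |  239 × 0.245 = 59 — total 207
15–29: 305 × 0.977 = 298
30–44: 463 × 0.963 = 446
45–59: 239 × 0.965 = 231
60–74: 892 × 0.938 = 837
Net migration: 15–29 − 65 → 233
Population now: 0–14=207, 15–29=233, 30–44=446, 45–59=231, 60–74=837
Total after period 3: 207 + 233 + 446 + 231 + 837 = 1954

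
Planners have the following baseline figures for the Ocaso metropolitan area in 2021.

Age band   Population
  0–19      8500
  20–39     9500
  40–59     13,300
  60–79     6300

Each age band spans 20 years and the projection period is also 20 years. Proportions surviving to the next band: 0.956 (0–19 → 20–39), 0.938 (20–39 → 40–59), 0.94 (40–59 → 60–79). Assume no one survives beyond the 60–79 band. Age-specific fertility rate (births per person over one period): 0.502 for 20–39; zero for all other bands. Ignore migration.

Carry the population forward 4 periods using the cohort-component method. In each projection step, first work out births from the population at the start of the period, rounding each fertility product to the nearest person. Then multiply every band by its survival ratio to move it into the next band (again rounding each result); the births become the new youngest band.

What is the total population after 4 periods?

Numbering the groups 1..4 from youngest to oldest:
Period 1:
Births: 9500 × 0.502 = 4769
Group 2: 8500 × 0.956 = 8126
Group 3: 9500 × 0.938 = 8911
Group 4: 13300 × 0.94 = 12502
End of period: [4769, 8126, 8911, 12502]
Period 2:
Births: 8126 × 0.502 = 4079
Group 2: 4769 × 0.956 = 4559
Group 3: 8126 × 0.938 = 7622
Group 4: 8911 × 0.94 = 8376
End of period: [4079, 4559, 7622, 8376]
Period 3:
Births: 4559 × 0.502 = 2289
Group 2: 4079 × 0.956 = 3900
Group 3: 4559 × 0.938 = 4276
Group 4: 7622 × 0.94 = 7165
End of period: [2289, 3900, 4276, 7165]
Period 4:
Births: 3900 × 0.502 = 1958
Group 2: 2289 × 0.956 = 2188
Group 3: 3900 × 0.938 = 3658
Group 4: 4276 × 0.94 = 4019
End of period: [1958, 2188, 3658, 4019]
Total after period 4: 1958 + 2188 + 3658 + 4019 = 11823

11823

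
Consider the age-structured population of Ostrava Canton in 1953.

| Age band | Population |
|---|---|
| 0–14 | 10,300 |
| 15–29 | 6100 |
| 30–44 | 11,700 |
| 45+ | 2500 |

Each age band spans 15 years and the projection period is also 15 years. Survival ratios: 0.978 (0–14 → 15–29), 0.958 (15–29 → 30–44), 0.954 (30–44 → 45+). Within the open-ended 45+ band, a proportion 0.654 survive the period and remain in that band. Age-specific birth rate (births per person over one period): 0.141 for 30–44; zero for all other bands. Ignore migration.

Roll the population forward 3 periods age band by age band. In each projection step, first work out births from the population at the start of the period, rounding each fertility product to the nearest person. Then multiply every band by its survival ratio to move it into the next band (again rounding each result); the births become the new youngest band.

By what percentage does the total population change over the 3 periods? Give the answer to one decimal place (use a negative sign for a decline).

-28.0

— Period 1 —
Births: 11700 × 0.141 = 1650
15–29: 10300 × 0.978 = 10073
30–44: 6100 × 0.958 = 5844
45+: 11700 × 0.954 + 2500 × 0.654 = 11162 + 1635 = 12797
Giving 1650 / 10073 / 5844 / 12797.
— Period 2 —
Births: 5844 × 0.141 = 824
15–29: 1650 × 0.978 = 1614
30–44: 10073 × 0.958 = 9650
45+: 5844 × 0.954 + 12797 × 0.654 = 5575 + 8369 = 13944
Giving 824 / 1614 / 9650 / 13944.
— Period 3 —
Births: 9650 × 0.141 = 1361
15–29: 824 × 0.978 = 806
30–44: 1614 × 0.958 = 1546
45+: 9650 × 0.954 + 13944 × 0.654 = 9206 + 9119 = 18325
Giving 1361 / 806 / 1546 / 18325.
Total: 30600 → 22038; change = -8562; percentage change = -28.0%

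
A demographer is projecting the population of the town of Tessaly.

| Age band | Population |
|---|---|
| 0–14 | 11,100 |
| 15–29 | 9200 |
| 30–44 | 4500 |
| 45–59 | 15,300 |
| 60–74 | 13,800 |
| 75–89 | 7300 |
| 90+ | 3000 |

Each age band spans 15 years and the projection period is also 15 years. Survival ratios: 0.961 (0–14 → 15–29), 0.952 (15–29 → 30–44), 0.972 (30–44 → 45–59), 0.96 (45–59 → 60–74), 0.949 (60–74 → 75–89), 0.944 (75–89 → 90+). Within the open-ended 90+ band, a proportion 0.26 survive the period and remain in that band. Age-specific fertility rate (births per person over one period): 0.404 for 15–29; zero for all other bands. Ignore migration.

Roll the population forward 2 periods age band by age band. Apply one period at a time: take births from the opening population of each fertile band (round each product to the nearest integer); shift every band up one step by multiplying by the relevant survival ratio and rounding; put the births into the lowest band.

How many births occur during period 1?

Period 1:
Births: 9200 * 0.404 = 3717
15–29: 11100 * 0.961 = 10667
30–44: 9200 * 0.952 = 8758
45–59: 4500 * 0.972 = 4374
60–74: 15300 * 0.96 = 14688
75–89: 13800 * 0.949 = 13096
90+: 7300 * 0.944 + 3000 * 0.26 = 6891 + 780 = 7671
Giving 3717 / 10667 / 8758 / 4374 / 14688 / 13096 / 7671.

3717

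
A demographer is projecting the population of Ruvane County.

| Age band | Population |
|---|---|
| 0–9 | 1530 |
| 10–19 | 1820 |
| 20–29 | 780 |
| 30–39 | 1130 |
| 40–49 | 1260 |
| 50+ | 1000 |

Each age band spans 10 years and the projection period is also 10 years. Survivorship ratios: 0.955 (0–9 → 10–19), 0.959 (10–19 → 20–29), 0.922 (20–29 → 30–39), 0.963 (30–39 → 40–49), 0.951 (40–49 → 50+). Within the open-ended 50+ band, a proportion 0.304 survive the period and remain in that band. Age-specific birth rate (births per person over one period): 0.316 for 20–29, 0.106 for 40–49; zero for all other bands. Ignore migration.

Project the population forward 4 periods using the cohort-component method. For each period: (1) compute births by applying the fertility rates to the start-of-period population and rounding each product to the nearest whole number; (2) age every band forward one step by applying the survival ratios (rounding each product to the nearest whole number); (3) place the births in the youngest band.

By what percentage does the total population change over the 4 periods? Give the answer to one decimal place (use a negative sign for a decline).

(Groups numbered youngest = 1 to oldest = 6.)
Period 1.
Births: 780 * 0.316 = 246 ; 1260 * 0.106 = 134 — total 380
Group 2: 1530 * 0.955 = 1461
Group 3: 1820 * 0.959 = 1745
Group 4: 780 * 0.922 = 719
Group 5: 1130 * 0.963 = 1088
Group 6: 1260 * 0.951 + 1000 * 0.304 = 1198 + 304 = 1502
Giving 380 / 1461 / 1745 / 719 / 1088 / 1502.
Period 2.
Births: 1745 * 0.316 = 551 ; 1088 * 0.106 = 115 — total 666
Group 2: 380 * 0.955 = 363
Group 3: 1461 * 0.959 = 1401
Group 4: 1745 * 0.922 = 1609
Group 5: 719 * 0.963 = 692
Group 6: 1088 * 0.951 + 1502 * 0.304 = 1035 + 457 = 1492
Giving 666 / 363 / 1401 / 1609 / 692 / 1492.
Period 3.
Births: 1401 * 0.316 = 443 ; 692 * 0.106 = 73 — total 516
Group 2: 666 * 0.955 = 636
Group 3: 363 * 0.959 = 348
Group 4: 1401 * 0.922 = 1292
Group 5: 1609 * 0.963 = 1549
Group 6: 692 * 0.951 + 1492 * 0.304 = 658 + 454 = 1112
Giving 516 / 636 / 348 / 1292 / 1549 / 1112.
Period 4.
Births: 348 * 0.316 = 110 ; 1549 * 0.106 = 164 — total 274
Group 2: 516 * 0.955 = 493
Group 3: 636 * 0.959 = 610
Group 4: 348 * 0.922 = 321
Group 5: 1292 * 0.963 = 1244
Group 6: 1549 * 0.951 + 1112 * 0.304 = 1473 + 338 = 1811
Giving 274 / 493 / 610 / 321 / 1244 / 1811.
Total: 7520 → 4753; change = -2767; percentage change = -36.8%

-36.8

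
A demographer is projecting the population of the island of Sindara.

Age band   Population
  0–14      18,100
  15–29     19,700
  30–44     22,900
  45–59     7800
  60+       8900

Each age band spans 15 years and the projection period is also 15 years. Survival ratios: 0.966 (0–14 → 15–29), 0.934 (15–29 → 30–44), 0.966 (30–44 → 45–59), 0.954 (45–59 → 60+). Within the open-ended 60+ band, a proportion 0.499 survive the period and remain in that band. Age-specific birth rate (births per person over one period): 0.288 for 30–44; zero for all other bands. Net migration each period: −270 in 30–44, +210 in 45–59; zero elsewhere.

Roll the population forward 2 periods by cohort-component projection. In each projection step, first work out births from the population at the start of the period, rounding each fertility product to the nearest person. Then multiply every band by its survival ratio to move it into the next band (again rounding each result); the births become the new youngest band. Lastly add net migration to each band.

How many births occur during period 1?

Call the groups 1 to 5, youngest first.
[period 1]
Births: 22900 × 0.288 = 6595
Group 2: 18100 × 0.966 = 17485
Group 3: 19700 × 0.934 = 18400
Group 4: 22900 × 0.966 = 22121
Group 5: 7800 × 0.954 + 8900 × 0.499 = 7441 + 4441 = 11882
Net migration: Group 3 − 270 → 18130; Group 4 + 210 → 22331
Giving 6595 / 17485 / 18130 / 22331 / 11882.

6595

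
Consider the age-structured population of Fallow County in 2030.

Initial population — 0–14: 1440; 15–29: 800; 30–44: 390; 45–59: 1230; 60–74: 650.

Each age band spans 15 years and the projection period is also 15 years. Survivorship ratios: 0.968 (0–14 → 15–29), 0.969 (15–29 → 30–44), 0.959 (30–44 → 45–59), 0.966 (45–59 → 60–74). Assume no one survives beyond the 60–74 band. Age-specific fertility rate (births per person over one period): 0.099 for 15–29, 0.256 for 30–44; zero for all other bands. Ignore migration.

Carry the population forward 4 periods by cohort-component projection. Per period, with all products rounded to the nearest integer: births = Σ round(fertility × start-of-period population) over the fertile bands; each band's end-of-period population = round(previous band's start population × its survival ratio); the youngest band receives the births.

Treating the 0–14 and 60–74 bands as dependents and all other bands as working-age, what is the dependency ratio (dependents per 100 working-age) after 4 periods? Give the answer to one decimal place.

160.5

Period 1.
Births: 800 * 0.099 = 79, 390 * 0.256 = 100 ⇒ total 179
15–29: 1440 * 0.968 = 1394
30–44: 800 * 0.969 = 775
45–59: 390 * 0.959 = 374
60–74: 1230 * 0.966 = 1188
→ [179, 1394, 775, 374, 1188]
Period 2.
Births: 1394 * 0.099 = 138, 775 * 0.256 = 198 ⇒ total 336
15–29: 179 * 0.968 = 173
30–44: 1394 * 0.969 = 1351
45–59: 775 * 0.959 = 743
60–74: 374 * 0.966 = 361
→ [336, 173, 1351, 743, 361]
Period 3.
Births: 173 * 0.099 = 17, 1351 * 0.256 = 346 ⇒ total 363
15–29: 336 * 0.968 = 325
30–44: 173 * 0.969 = 168
45–59: 1351 * 0.959 = 1296
60–74: 743 * 0.966 = 718
→ [363, 325, 168, 1296, 718]
Period 4.
Births: 325 * 0.099 = 32, 168 * 0.256 = 43 ⇒ total 75
15–29: 363 * 0.968 = 351
30–44: 325 * 0.969 = 315
45–59: 168 * 0.959 = 161
60–74: 1296 * 0.966 = 1252
→ [75, 351, 315, 161, 1252]
Dependents (band 0–14 + band 60–74) = 75 + 1252 = 1327; working-age = 827; ratio = 1327/827 × 100 = 160.5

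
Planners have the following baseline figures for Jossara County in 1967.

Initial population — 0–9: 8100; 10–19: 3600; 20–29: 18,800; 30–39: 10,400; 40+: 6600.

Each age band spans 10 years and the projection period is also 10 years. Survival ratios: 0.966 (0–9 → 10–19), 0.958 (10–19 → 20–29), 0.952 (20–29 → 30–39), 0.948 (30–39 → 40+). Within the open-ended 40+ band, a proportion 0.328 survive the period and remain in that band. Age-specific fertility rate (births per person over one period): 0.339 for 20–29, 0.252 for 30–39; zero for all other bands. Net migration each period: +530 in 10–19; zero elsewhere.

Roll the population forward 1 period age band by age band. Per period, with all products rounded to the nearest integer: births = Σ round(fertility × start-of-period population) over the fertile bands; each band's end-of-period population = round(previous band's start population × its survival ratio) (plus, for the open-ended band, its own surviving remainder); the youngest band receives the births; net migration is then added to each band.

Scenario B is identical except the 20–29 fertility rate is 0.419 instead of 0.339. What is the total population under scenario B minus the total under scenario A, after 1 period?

(Bands numbered youngest = 1 to oldest = 5.)
Period 1:
Births: 18800 × 0.339 = 6373, 10400 × 0.252 = 2621 — total 8994
Band 2: 8100 × 0.966 = 7825
Band 3: 3600 × 0.958 = 3449
Band 4: 18800 × 0.952 = 17898
Band 5: 10400 × 0.948 + 6600 × 0.328 = 9859 + 2165 = 12024
Net migration: Band 2 + 530 → 8355
Population now: 0–9=8994, 10–19=8355, 20–29=3449, 30–39=17898, 40+=12024
Scenario A total after 1 period: 50720
Scenario B projection —
Period 1:
Births: 18800 × 0.419 = 7877, 10400 × 0.252 = 2621 — total 10498
Band 2: 8100 × 0.966 = 7825
Band 3: 3600 × 0.958 = 3449
Band 4: 18800 × 0.952 = 17898
Band 5: 10400 × 0.948 + 6600 × 0.328 = 9859 + 2165 = 12024
Net migration: Band 2 + 530 → 8355
Population now: 0–9=10498, 10–19=8355, 20–29=3449, 30–39=17898, 40+=12024
Scenario B total after 1 period: 52224
Difference B − A = 52224 − 50720 = 1504

1504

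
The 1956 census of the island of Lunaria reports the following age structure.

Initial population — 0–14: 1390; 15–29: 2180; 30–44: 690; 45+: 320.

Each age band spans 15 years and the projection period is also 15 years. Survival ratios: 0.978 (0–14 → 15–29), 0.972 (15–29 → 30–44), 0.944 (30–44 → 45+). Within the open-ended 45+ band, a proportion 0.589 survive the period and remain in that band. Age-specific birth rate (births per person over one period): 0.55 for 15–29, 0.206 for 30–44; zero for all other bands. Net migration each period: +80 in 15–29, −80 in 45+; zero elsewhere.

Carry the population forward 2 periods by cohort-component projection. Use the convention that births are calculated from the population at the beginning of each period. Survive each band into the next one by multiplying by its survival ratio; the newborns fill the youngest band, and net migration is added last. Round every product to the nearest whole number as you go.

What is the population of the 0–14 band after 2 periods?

1228

(Groups numbered youngest = 1 to oldest = 4.)
Period 1:
Births: 2180 * 0.55 = 1199  |  690 * 0.206 = 142 → 1341
Group 2: 1390 * 0.978 = 1359
Group 3: 2180 * 0.972 = 2119
Group 4: 690 * 0.944 + 320 * 0.589 = 651 + 188 = 839
Net migration: Group 2 + 80 → 1439; Group 4 − 80 → 759
Giving 1341 / 1439 / 2119 / 759.
Period 2:
Births: 1439 * 0.55 = 791  |  2119 * 0.206 = 437 → 1228
Group 2: 1341 * 0.978 = 1311
Group 3: 1439 * 0.972 = 1399
Group 4: 2119 * 0.944 + 759 * 0.589 = 2000 + 447 = 2447
Net migration: Group 2 + 80 → 1391; Group 4 − 80 → 2367
Giving 1228 / 1391 / 1399 / 2367.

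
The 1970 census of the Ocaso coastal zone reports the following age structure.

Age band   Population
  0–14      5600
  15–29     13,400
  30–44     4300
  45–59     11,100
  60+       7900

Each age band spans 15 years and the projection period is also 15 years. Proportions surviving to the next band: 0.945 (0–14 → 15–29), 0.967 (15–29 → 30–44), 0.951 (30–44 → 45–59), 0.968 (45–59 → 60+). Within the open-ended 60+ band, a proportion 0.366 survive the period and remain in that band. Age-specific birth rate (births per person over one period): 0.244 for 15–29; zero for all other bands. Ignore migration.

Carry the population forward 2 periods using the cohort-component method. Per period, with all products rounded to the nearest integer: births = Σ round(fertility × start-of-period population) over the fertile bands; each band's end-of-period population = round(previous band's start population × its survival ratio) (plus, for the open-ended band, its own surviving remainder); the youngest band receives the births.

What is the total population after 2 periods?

Call the groups 1 to 5, youngest first.
Period 1.
Births: 13400 × 0.244 = 3270
Group 2: 5600 × 0.945 = 5292
Group 3: 13400 × 0.967 = 12958
Group 4: 4300 × 0.951 = 4089
Group 5: 11100 × 0.968 + 7900 × 0.366 = 10745 + 2891 = 13636
Population now: 0–14=3270, 15–29=5292, 30–44=12958, 45–59=4089, 60+=13636
Period 2.
Births: 5292 × 0.244 = 1291
Group 2: 3270 × 0.945 = 3090
Group 3: 5292 × 0.967 = 5117
Group 4: 12958 × 0.951 = 12323
Group 5: 4089 × 0.968 + 13636 × 0.366 = 3958 + 4991 = 8949
Population now: 0–14=1291, 15–29=3090, 30–44=5117, 45–59=12323, 60+=8949
Total after period 2: 1291 + 3090 + 5117 + 12323 + 8949 = 30770

30770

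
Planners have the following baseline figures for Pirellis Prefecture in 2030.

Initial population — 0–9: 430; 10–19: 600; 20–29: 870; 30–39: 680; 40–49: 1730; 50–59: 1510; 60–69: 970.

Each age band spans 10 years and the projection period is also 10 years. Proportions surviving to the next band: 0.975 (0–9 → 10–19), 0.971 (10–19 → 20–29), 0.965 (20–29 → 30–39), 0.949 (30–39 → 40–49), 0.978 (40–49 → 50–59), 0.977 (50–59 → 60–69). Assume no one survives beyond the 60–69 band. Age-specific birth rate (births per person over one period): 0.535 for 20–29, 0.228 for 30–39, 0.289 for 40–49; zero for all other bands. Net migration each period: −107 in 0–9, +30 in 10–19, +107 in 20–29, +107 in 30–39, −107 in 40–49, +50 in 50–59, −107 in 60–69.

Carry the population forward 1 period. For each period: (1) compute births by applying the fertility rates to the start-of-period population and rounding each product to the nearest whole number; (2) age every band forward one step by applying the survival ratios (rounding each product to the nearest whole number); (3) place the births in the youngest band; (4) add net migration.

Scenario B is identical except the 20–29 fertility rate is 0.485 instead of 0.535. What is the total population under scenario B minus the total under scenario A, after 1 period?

-43

— Period 1 —
Births: 870 × 0.535 = 465, 680 × 0.228 = 155, 1730 × 0.289 = 500 → total 1120
10–19: 430 × 0.975 = 419
20–29: 600 × 0.971 = 583
30–39: 870 × 0.965 = 840
40–49: 680 × 0.949 = 645
50–59: 1730 × 0.978 = 1692
60–69: 1510 × 0.977 = 1475
Net migration: 0–9 − 107 → 1013; 10–19 + 30 → 449; 20–29 + 107 → 690; 30–39 + 107 → 947; 40–49 − 107 → 538; 50–59 + 50 → 1742; 60–69 − 107 → 1368
Population now: 0–9=1013, 10–19=449, 20–29=690, 30–39=947, 40–49=538, 50–59=1742, 60–69=1368
Scenario A total after 1 period: 6747
Scenario B projection —
— Period 1 —
Births: 870 × 0.485 = 422, 680 × 0.228 = 155, 1730 × 0.289 = 500 → total 1077
10–19: 430 × 0.975 = 419
20–29: 600 × 0.971 = 583
30–39: 870 × 0.965 = 840
40–49: 680 × 0.949 = 645
50–59: 1730 × 0.978 = 1692
60–69: 1510 × 0.977 = 1475
Net migration: 0–9 − 107 → 970; 10–19 + 30 → 449; 20–29 + 107 → 690; 30–39 + 107 → 947; 40–49 − 107 → 538; 50–59 + 50 → 1742; 60–69 − 107 → 1368
Population now: 0–9=970, 10–19=449, 20–29=690, 30–39=947, 40–49=538, 50–59=1742, 60–69=1368
Scenario B total after 1 period: 6704
Difference B − A = 6704 − 6747 = -43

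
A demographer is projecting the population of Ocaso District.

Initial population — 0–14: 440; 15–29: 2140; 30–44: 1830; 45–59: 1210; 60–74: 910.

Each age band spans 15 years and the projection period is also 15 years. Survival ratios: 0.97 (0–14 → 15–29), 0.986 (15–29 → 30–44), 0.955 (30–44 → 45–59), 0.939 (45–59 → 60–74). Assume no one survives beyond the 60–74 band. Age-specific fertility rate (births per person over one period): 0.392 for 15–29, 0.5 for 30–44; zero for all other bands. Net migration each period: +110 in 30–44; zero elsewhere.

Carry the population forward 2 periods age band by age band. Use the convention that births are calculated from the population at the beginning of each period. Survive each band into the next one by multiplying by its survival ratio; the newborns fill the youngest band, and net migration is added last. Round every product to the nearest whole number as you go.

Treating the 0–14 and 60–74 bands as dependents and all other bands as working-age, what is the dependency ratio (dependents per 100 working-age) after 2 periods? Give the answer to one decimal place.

67.0

Let band 1 be 0–14 through band 5 = 60–74.
— Period 1 —
Births: 2140 × 0.392 = 839  |  1830 × 0.5 = 915 → total 1754
Band 2: 440 × 0.97 = 427
Band 3: 2140 × 0.986 = 2110
Band 4: 1830 × 0.955 = 1748
Band 5: 1210 × 0.939 = 1136
Net migration: Band 3 + 110 → 2220
End of period: [1754, 427, 2220, 1748, 1136]
— Period 2 —
Births: 427 × 0.392 = 167  |  2220 × 0.5 = 1110 → total 1277
Band 2: 1754 × 0.97 = 1701
Band 3: 427 × 0.986 = 421
Band 4: 2220 × 0.955 = 2120
Band 5: 1748 × 0.939 = 1641
Net migration: Band 3 + 110 → 531
End of period: [1277, 1701, 531, 2120, 1641]
Dependents (band 0–14 + band 60–74) = 1277 + 1641 = 2918; working-age = 4352; ratio = 2918/4352 × 100 = 67.0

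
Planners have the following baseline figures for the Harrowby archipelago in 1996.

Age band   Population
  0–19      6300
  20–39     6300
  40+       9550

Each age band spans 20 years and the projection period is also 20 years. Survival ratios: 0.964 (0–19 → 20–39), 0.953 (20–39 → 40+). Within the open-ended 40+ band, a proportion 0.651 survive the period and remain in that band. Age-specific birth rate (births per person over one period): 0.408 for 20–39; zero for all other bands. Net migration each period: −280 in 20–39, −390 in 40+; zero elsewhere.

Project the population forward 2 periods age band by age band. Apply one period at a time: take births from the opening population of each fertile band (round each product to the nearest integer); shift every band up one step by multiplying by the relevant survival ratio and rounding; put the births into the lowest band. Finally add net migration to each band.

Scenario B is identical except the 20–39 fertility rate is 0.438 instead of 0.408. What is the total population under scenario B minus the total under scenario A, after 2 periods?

Period 1:
Births: 6300 × 0.408 = 2570
20–39: 6300 × 0.964 = 6073
40+: 6300 × 0.953 + 9550 × 0.651 = 6004 + 6217 = 12221
Net migration: 20–39 − 280 → 5793; 40+ − 390 → 11831
End of period: [2570, 5793, 11831]
Period 2:
Births: 5793 × 0.408 = 2364
20–39: 2570 × 0.964 = 2477
40+: 5793 × 0.953 + 11831 × 0.651 = 5521 + 7702 = 13223
Net migration: 20–39 − 280 → 2197; 40+ − 390 → 12833
End of period: [2364, 2197, 12833]
Scenario A total after 2 periods: 17394
Scenario B projection —
Period 1:
Births: 6300 × 0.438 = 2759
20–39: 6300 × 0.964 = 6073
40+: 6300 × 0.953 + 9550 × 0.651 = 6004 + 6217 = 12221
Net migration: 20–39 − 280 → 5793; 40+ − 390 → 11831
End of period: [2759, 5793, 11831]
Period 2:
Births: 5793 × 0.438 = 2537
20–39: 2759 × 0.964 = 2660
40+: 5793 × 0.953 + 11831 × 0.651 = 5521 + 7702 = 13223
Net migration: 20–39 − 280 → 2380; 40+ − 390 → 12833
End of period: [2537, 2380, 12833]
Scenario B total after 2 periods: 17750
Difference B − A = 17750 − 17394 = 356

356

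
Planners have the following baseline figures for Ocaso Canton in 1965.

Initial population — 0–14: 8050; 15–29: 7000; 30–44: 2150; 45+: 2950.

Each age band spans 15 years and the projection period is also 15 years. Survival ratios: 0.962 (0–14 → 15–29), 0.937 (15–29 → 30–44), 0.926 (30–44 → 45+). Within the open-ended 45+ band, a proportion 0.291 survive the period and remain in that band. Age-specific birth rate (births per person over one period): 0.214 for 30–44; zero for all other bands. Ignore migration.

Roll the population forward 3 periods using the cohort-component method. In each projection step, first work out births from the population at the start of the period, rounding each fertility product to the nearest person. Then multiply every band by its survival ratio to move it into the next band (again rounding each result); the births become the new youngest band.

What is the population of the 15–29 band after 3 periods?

1351

Period 1.
Births: 2150 × 0.214 = 460
15–29: 8050 × 0.962 = 7744
30–44: 7000 × 0.937 = 6559
45+: 2150 × 0.926 + 2950 × 0.291 = 1991 + 858 = 2849
Population now: 0–14=460, 15–29=7744, 30–44=6559, 45+=2849
Period 2.
Births: 6559 × 0.214 = 1404
15–29: 460 × 0.962 = 443
30–44: 7744 × 0.937 = 7256
45+: 6559 × 0.926 + 2849 × 0.291 = 6074 + 829 = 6903
Population now: 0–14=1404, 15–29=443, 30–44=7256, 45+=6903
Period 3.
Births: 7256 × 0.214 = 1553
15–29: 1404 × 0.962 = 1351
30–44: 443 × 0.937 = 415
45+: 7256 × 0.926 + 6903 × 0.291 = 6719 + 2009 = 8728
Population now: 0–14=1553, 15–29=1351, 30–44=415, 45+=8728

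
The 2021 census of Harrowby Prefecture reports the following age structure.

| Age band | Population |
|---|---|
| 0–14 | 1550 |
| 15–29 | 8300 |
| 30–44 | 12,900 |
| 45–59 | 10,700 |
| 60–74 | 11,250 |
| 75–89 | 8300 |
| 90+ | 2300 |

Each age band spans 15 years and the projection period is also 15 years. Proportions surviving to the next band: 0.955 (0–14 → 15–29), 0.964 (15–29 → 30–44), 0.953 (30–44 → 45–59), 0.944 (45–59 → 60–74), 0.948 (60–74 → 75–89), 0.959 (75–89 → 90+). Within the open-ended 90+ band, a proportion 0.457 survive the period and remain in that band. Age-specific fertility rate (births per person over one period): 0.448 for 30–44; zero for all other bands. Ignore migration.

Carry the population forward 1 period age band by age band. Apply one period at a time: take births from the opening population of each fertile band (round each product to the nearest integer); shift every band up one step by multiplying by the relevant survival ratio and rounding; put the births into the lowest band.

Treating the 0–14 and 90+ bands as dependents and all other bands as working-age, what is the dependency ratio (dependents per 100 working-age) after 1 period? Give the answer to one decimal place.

[period 1]
Births: 12900 × 0.448 = 5779
15–29: 1550 × 0.955 = 1480
30–44: 8300 × 0.964 = 8001
45–59: 12900 × 0.953 = 12294
60–74: 10700 × 0.944 = 10101
75–89: 11250 × 0.948 = 10665
90+: 8300 × 0.959 + 2300 × 0.457 = 7960 + 1051 = 9011
→ [5779, 1480, 8001, 12294, 10101, 10665, 9011]
Dependents (band 0–14 + band 90+) = 5779 + 9011 = 14790; working-age = 42541; ratio = 14790/42541 × 100 = 34.8

34.8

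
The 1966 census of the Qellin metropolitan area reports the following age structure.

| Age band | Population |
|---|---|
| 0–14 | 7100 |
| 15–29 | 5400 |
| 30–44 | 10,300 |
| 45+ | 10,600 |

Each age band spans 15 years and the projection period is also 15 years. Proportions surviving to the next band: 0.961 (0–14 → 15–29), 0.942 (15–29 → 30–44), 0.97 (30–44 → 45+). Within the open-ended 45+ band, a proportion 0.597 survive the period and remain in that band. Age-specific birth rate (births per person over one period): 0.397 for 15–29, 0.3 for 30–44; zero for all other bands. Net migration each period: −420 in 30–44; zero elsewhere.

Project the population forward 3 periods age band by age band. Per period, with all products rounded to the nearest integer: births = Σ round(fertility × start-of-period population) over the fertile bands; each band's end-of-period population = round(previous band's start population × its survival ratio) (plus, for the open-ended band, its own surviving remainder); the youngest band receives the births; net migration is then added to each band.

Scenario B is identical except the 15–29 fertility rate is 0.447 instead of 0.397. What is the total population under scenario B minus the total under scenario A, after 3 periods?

Numbering the groups 1..4 from youngest to oldest:
After projecting period 1:
Births: 5400 * 0.397 = 2144, 10300 * 0.3 = 3090 — total 5234
Group 2: 7100 * 0.961 = 6823
Group 3: 5400 * 0.942 = 5087
Group 4: 10300 * 0.97 + 10600 * 0.597 = 9991 + 6328 = 16319
Net migration: Group 3 − 420 → 4667
Population now: 0–14=5234, 15–29=6823, 30–44=4667, 45+=16319
After projecting period 2:
Births: 6823 * 0.397 = 2709, 4667 * 0.3 = 1400 — total 4109
Group 2: 5234 * 0.961 = 5030
Group 3: 6823 * 0.942 = 6427
Group 4: 4667 * 0.97 + 16319 * 0.597 = 4527 + 9742 = 14269
Net migration: Group 3 − 420 → 6007
Population now: 0–14=4109, 15–29=5030, 30–44=6007, 45+=14269
After projecting period 3:
Births: 5030 * 0.397 = 1997, 6007 * 0.3 = 1802 — total 3799
Group 2: 4109 * 0.961 = 3949
Group 3: 5030 * 0.942 = 4738
Group 4: 6007 * 0.97 + 14269 * 0.597 = 5827 + 8519 = 14346
Net migration: Group 3 − 420 → 4318
Population now: 0–14=3799, 15–29=3949, 30–44=4318, 45+=14346
Scenario A total after 3 periods: 26412
Scenario B projection —
After projecting period 1:
Births: 5400 * 0.447 = 2414, 10300 * 0.3 = 3090 — total 5504
Group 2: 7100 * 0.961 = 6823
Group 3: 5400 * 0.942 = 5087
Group 4: 10300 * 0.97 + 10600 * 0.597 = 9991 + 6328 = 16319
Net migration: Group 3 − 420 → 4667
Population now: 0–14=5504, 15–29=6823, 30–44=4667, 45+=16319
After projecting period 2:
Births: 6823 * 0.447 = 3050, 4667 * 0.3 = 1400 — total 4450
Group 2: 5504 * 0.961 = 5289
Group 3: 6823 * 0.942 = 6427
Group 4: 4667 * 0.97 + 16319 * 0.597 = 4527 + 9742 = 14269
Net migration: Group 3 − 420 → 6007
Population now: 0–14=4450, 15–29=5289, 30–44=6007, 45+=14269
After projecting period 3:
Births: 5289 * 0.447 = 2364, 6007 * 0.3 = 1802 — total 4166
Group 2: 4450 * 0.961 = 4276
Group 3: 5289 * 0.942 = 4982
Group 4: 6007 * 0.97 + 14269 * 0.597 = 5827 + 8519 = 14346
Net migration: Group 3 − 420 → 4562
Population now: 0–14=4166, 15–29=4276, 30–44=4562, 45+=14346
Scenario B total after 3 periods: 27350
Difference B − A = 27350 − 26412 = 938

938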